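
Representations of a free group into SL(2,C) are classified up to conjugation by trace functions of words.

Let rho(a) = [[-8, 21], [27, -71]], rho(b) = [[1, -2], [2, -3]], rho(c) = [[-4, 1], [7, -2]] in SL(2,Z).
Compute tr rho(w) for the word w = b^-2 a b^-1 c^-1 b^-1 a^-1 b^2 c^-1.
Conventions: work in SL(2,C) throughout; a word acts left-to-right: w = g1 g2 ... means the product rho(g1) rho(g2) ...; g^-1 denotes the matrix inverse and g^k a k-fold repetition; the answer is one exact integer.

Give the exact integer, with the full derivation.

72469

rho(b^-1) = [[-3, 2], [-2, 1]]
... * rho(b^-1) = [[-3, 2], [-2, 1]]  ->  [[5, -4], [4, -3]]
... * rho(a) = [[-8, 21], [27, -71]]  ->  [[-148, 389], [-113, 297]]
... * rho(b^-1) = [[-3, 2], [-2, 1]]  ->  [[-334, 93], [-255, 71]]
... * rho(c^-1) = [[-2, -1], [-7, -4]]  ->  [[17, -38], [13, -29]]
... * rho(b^-1) = [[-3, 2], [-2, 1]]  ->  [[25, -4], [19, -3]]
... * rho(a^-1) = [[-71, -21], [-27, -8]]  ->  [[-1667, -493], [-1268, -375]]
... * rho(b) = [[1, -2], [2, -3]]  ->  [[-2653, 4813], [-2018, 3661]]
... * rho(b) = [[1, -2], [2, -3]]  ->  [[6973, -9133], [5304, -6947]]
... * rho(c^-1) = [[-2, -1], [-7, -4]]  ->  [[49985, 29559], [38021, 22484]]
tr = 49985 + 22484 = 72469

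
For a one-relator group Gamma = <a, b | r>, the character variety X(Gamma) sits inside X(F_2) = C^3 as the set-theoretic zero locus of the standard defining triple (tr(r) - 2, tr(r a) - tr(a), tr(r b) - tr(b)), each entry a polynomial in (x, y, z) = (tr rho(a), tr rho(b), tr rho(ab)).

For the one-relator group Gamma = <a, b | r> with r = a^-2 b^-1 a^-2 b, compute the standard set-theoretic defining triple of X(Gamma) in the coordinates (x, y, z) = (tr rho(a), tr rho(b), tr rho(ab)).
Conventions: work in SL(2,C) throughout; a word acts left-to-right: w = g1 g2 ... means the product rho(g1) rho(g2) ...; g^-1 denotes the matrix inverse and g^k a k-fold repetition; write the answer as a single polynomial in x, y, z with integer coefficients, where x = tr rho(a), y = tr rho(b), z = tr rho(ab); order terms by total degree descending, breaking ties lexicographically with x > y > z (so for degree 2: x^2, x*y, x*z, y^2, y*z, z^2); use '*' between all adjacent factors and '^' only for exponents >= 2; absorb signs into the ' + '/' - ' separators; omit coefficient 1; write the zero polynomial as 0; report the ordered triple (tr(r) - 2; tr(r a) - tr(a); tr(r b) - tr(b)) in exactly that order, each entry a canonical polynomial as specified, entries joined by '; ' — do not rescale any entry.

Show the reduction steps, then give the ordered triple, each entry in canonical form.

tr(a^-1 b) = tr(b) * tr(a) - tr(b a)   [inverse elimination on a] = x*y - z
tr(b a^-2) = tr(a^-1 b) * tr(a) - tr(a^-1 b a)   [inverse elimination on a] = x^2*y - x*z - y
tr(a^-3 b) = tr(b a^-2) * tr(a) - tr(b a^-1)   [inverse elimination on a] = x^3*y - x^2*z - 2*x*y + z
tr(a^-2 b a^-2) = tr(a^-3 b) * tr(a) - tr(a^-3 b a)   [inverse elimination on a] = x^4*y - x^3*z - 3*x^2*y + 2*x*z + y
tr(b^2) = tr(b) * tr(b) - tr(1)   [square of b] = y^2 - 2
tr(b^2 a) = tr(b) * tr(a b) - tr(a)   [square of b] = y*z - x
tr(b a^-1 b) = tr(b^2) * tr(a) - tr(b^2 a)   [inverse elimination on a] = x*y^2 - y*z - x
tr(b a b a) = tr(a b) * tr(a b) - tr(1)   [split at a repeated a] = z^2 - 2
tr(b a^-1 b a) = tr(b a b) * tr(a) - tr(b a b a)   [inverse elimination on a] = x*y*z - x^2 - z^2 + 2
tr(b a^-1 b a^-1) = tr(b a^-1 b) * tr(a) - tr(b a^-1 b a)   [inverse elimination on a] = x^2*y^2 - 2*x*y*z + z^2 - 2
tr(a^-1 b a^-2 b) = tr(b a^-1 b a^-1) * tr(a) - tr(b a^-1 b)   [inverse elimination on a] = x^3*y^2 - 2*x^2*y*z - x*y^2 + x*z^2 + y*z - x
tr(b a^-2 b) = tr(a^-1 b^2) * tr(a) - tr(a^-1 b^2 a)   [inverse elimination on a] = x^2*y^2 - x*y*z - x^2 - y^2 + 2
tr(a^-2 b a^-2 b) = tr(a^-1 b a^-2 b) * tr(a) - tr(a^-1 b a^-2 b a)   [inverse elimination on a] = x^4*y^2 - 2*x^3*y*z - 2*x^2*y^2 + x^2*z^2 + 2*x*y*z + y^2 - 2
tr(a^-2 b^-1 a^-2 b) = tr(a^-2 b a^-2) * tr(b) - tr(a^-2 b a^-2 b)   [inverse elimination on b] = x^3*y*z - x^2*y^2 - x^2*z^2 + 2
tr(b a^-1 b^-1 a) = tr(a b a^-1) * tr(b) - tr(a b a^-1 b)  (eliminate b^-1) = -x*y*z + x^2 + y^2 + z^2 - 2
tr(b a^-1 b^-1 a^-1) = tr(b a^-1 b^-1) * tr(a) - tr(b a^-1 b^-1 a)  (eliminate a^-1) = x*y*z - y^2 - z^2 + 2
tr(a^-1 b^-1 a^-2 b) = tr(b a^-1 b^-1 a^-1) * tr(a) - tr(b a^-1 b^-1)  (eliminate a^-1) = x^2*y*z - x*y^2 - x*z^2 + x
tr(a^2 b) = tr(a) * tr(b a) - tr(b) = x*z - y
tr(a^2) = tr(a) * tr(a) - tr(1) = x^2 - 2
tr(a b^2 a) = tr(b) * tr(a^2 b) - tr(a^2) = x*y*z - x^2 - y^2 + 2
tr(a b^2 a b) = tr(b) * tr(a b a b) - tr(a b a) = y*z^2 - x*z - y
tr(b^-1 a b^2 a) = tr(a b^2 a) * tr(b) - tr(a b^2 a b) = x*y^2*z - x^2*y - y^3 - y*z^2 + x*z + 3*y
tr(b^2 a^-1 b^-1 a) = tr(b^-1 a b^2) * tr(a) - tr(b^-1 a b^2 a) = -x*y^2*z + x^2*y + y^3 + y*z^2 - 3*y
tr(a^-1 b^2 a^-1 b^-1) = tr(b^2 a^-1 b^-1) * tr(a) - tr(b^2 a^-1 b^-1 a) = x*y^2*z - y^3 - y*z^2 - x*z + 3*y
tr(b^-1 a^-2 b^2 a^-1) = tr(a^-1 b^2 a^-1 b^-1) * tr(a) - tr(a^-1 b^2 a^-1 b^-1 a) = x^2*y^2*z - x*y^3 - x*y*z^2 - x^2*z + 2*x*y + z
tr(a^-2 b^-1 a^-2 b^2) = tr(b^-1 a^-2 b^2 a^-1) * tr(a) - tr(b^-1 a^-2 b^2) = x^3*y^2*z - x^2*y^3 - x^2*y*z^2 - x^3*z + x^2*y + 2*x*z + y
assemble the triple (tr(r) - 2; tr(r a) - x; tr(r b) - y)

x^3*y*z - x^2*y^2 - x^2*z^2; x^2*y*z - x*y^2 - x*z^2; x^3*y^2*z - x^2*y^3 - x^2*y*z^2 - x^3*z + x^2*y + 2*x*z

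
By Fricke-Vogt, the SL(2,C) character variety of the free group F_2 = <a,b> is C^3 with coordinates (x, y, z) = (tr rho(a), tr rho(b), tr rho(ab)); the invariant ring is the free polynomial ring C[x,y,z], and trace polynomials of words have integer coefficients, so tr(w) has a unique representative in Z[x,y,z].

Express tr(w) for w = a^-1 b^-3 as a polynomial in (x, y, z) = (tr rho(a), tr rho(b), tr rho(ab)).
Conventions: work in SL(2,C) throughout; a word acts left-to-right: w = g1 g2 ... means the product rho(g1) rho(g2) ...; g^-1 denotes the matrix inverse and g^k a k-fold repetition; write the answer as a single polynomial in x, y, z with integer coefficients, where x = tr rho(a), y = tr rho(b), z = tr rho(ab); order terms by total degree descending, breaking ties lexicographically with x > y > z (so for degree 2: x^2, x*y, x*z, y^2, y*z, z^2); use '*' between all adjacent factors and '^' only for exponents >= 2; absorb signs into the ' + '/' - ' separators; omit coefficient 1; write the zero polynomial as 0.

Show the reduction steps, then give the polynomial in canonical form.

tr(a^-1) = tr(a) = x
use: tr(a^-1 b) = tr(b)*tr(a) - tr(b a) = x*y - z
tr(a^-1 b^-1) = tr(a^-1)*tr(b) - tr(a^-1 b) = z
tr(a^-1 b^-2) = tr(a^-1 b^-1)*tr(b) - tr(a^-1) = y*z - x
tr(a^-1 b^-3) = tr(a^-1 b^-2)*tr(b) - tr(a^-1 b^-1) = y^2*z - x*y - z

y^2*z - x*y - z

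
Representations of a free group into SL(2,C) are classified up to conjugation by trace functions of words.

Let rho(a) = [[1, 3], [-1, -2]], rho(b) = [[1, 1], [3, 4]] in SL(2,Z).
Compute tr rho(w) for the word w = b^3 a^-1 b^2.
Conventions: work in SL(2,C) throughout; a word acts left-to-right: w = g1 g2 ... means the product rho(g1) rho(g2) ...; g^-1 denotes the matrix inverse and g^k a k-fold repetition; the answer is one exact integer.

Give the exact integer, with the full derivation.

-3191

rho(b) = [[1, 1], [3, 4]]
... * rho(b) = [[1, 1], [3, 4]]  ->  [[4, 5], [15, 19]]
... * rho(b) = [[1, 1], [3, 4]]  ->  [[19, 24], [72, 91]]
... * rho(a^-1) = [[-2, -3], [1, 1]]  ->  [[-14, -33], [-53, -125]]
... * rho(b) = [[1, 1], [3, 4]]  ->  [[-113, -146], [-428, -553]]
... * rho(b) = [[1, 1], [3, 4]]  ->  [[-551, -697], [-2087, -2640]]
tr = -551 + -2640 = -3191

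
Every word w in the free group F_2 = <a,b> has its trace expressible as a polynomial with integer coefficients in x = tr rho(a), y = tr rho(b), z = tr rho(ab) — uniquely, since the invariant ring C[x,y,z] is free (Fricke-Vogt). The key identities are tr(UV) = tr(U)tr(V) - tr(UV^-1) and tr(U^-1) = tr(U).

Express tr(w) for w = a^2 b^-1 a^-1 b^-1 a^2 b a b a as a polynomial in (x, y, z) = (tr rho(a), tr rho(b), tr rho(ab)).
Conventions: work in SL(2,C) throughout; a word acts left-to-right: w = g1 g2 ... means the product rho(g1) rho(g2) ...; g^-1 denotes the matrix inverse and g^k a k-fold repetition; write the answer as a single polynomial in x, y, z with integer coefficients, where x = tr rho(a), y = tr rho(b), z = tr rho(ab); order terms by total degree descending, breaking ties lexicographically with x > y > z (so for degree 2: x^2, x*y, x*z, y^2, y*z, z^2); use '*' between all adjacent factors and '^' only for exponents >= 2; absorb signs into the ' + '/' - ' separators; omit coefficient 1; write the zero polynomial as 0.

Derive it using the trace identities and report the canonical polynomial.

use: tr(b a b a) = tr(b a)*tr(b a) - tr(1)   [split at a repeated b] = z^2 - 2
apply: tr(b a b) = tr(b)*tr(a b) - tr(a)   [square of b] = y*z - x
tr(b a b a^2) = tr(a)*tr(b a b a) - tr(b a b)   [square of a] = x*z^2 - y*z - x
tr(b a b a^3) = tr(a)*tr(b a b a^2) - tr(b a b a)   [square of a] = x^2*z^2 - x*y*z - x^2 - z^2 + 2
tr(a b a b a^3) = tr(a)*tr(b a b a^3) - tr(b a b a^2)   [square of a] = x^3*z^2 - x^2*y*z - x^3 - 2*x*z^2 + y*z + 3*x
use: tr(a^2 b a b a^3) = tr(a)*tr(a b a b a^3) - tr(a b a b a^2)   [square of a] = x^4*z^2 - x^3*y*z - x^4 - 3*x^2*z^2 + 2*x*y*z + 4*x^2 + z^2 - 2
tr(b a b a b a) = tr(b a b a)*tr(b a) - tr(a b)   [split at a repeated b] = z^3 - 3*z
tr(a b a) = tr(a)*tr(b a) - tr(b)   [square of a] = x*z - y
apply: tr(b a b a b) = tr(b)*tr(a b a b) - tr(a b a)   [square of b] = y*z^2 - x*z - y
tr(b a b a^2 b a) = tr(a)*tr(b a b a b a) - tr(b a b a b)   [square of a] = x*z^3 - y*z^2 - 2*x*z + y
tr(b^2 a b) = tr(b)*tr(b a b) - tr(b a)   [square of b] = y^2*z - x*y - z
use: tr(b a b a^2 b) = tr(a)*tr(b^2 a b a) - tr(b^2 a b)   [square of a] = x*y*z^2 - x^2*z - y^2*z + z
apply: tr(a b a^2 b a b a) = tr(a)*tr(b a b a^2 b a) - tr(b a b a^2 b)   [square of a] = x^2*z^3 - 2*x*y*z^2 - x^2*z + y^2*z + x*y - z
tr(a^2 b a b a^3 b) = tr(a)*tr(a b a^2 b a b a) - tr(a b a^2 b a b)   [square of a] = x^3*z^3 - 2*x^2*y*z^2 - x^3*z + x*y^2*z - x*z^3 + x^2*y + y*z^2 + x*z - y
apply: tr(b^-1 a^2 b a b a^3) = tr(a^2 b a b a^3)*tr(b) - tr(a^2 b a b a^3 b)   [inverse elimination on b] = x^4*y*z^2 - x^3*y^2*z - x^3*z^3 - x^4*y - x^2*y*z^2 + x^3*z + x*y^2*z + x*z^3 + 3*x^2*y - x*z - y
use: tr(b^-1 a^2 b a b a^3 b^-1) = tr(b^-1 a^2 b a b a^3)*tr(b) - tr(b^-1 a^2 b a b a^3 b)   [inverse elimination on b] = x^4*y^2*z^2 - x^3*y^3*z - x^3*y*z^3 - x^4*y^2 - x^4*z^2 - x^2*y^2*z^2 + 2*x^3*y*z + x*y^3*z + x*y*z^3 + x^4 + 3*x^2*y^2 + 3*x^2*z^2 - 3*x*y*z - 4*x^2 - y^2 - z^2 + 2
apply: tr(a^3 b a b a^3) = tr(a)*tr(a b a b a^4) - tr(a b a b a^3)   [square of a] = x^5*z^2 - x^4*y*z - x^5 - 4*x^3*z^2 + 3*x^2*y*z + 5*x^3 + 3*x*z^2 - y*z - 5*x
use: tr(b a^3 b a b a) = tr(a)*tr(a b a b a b a) - tr(a b a b a b)   [square of a] = x^2*z^3 - x*y*z^2 - 2*x^2*z - z^3 + x*y + 3*z
apply: tr(a^2 b a) = tr(a)*tr(a b a) - tr(a b)   [square of a] = x^2*z - x*y - z
use: tr(a^3 b a) = tr(a)*tr(a^2 b a) - tr(a^2 b)   [square of a] = x^3*z - x^2*y - 2*x*z + y
tr(b a^3 b a b) = tr(b)*tr(a^3 b a b) - tr(a^3 b a)   [square of b] = x^2*y*z^2 - x^3*z - x*y^2*z - y*z^2 + 2*x*z + y
tr(b a^3 b a b a^2) = tr(a)*tr(b a^3 b a b a) - tr(b a^3 b a b)   [square of a] = x^3*z^3 - 2*x^2*y*z^2 - x^3*z + x*y^2*z - x*z^3 + x^2*y + y*z^2 + x*z - y
tr(a^3 b a b a^3 b) = tr(a)*tr(b a^3 b a b a^2) - tr(b a^3 b a b a)   [square of a] = x^4*z^3 - 2*x^3*y*z^2 - x^4*z + x^2*y^2*z - 2*x^2*z^3 + x^3*y + 2*x*y*z^2 + 3*x^2*z + z^3 - 2*x*y - 3*z
tr(a^2 b a b a^3 b^-1 a) = tr(a^3 b a b a^3)*tr(b) - tr(a^3 b a b a^3 b)   [inverse elimination on b] = x^5*y*z^2 - x^4*y^2*z - x^4*z^3 - x^5*y - 2*x^3*y*z^2 + x^4*z + 2*x^2*y^2*z + 2*x^2*z^3 + 4*x^3*y + x*y*z^2 - 3*x^2*z - y^2*z - z^3 - 3*x*y + 3*z
apply: tr(a b a^2 b a b a^3) = tr(a)*tr(b a^2 b a b a^3) - tr(b a^2 b a b a^2)   [square of a] = x^4*z^3 - 2*x^3*y*z^2 - x^4*z + x^2*y^2*z - 2*x^2*z^3 + x^3*y + 3*x*y*z^2 + 2*x^2*z - y^2*z - 2*x*y + z
tr(b a b a b a b a) = tr(a b a b)*tr(a b a b) - tr(1)   [split at a repeated a] = z^4 - 4*z^2 + 2
tr(b a b a b a b) = tr(b)*tr(a b a b a b) - tr(a b a b a)   [square of b] = y*z^3 - x*z^2 - 2*y*z + x
use: tr(b a b a^2 b a b a) = tr(a)*tr(b a b a b a b a) - tr(b a b a b a b)   [square of a] = x*z^4 - y*z^3 - 3*x*z^2 + 2*y*z + x
apply: tr(a^2) = tr(a)*tr(a) - tr(1)   [square of a] = x^2 - 2
apply: tr(a b^2 a) = tr(b)*tr(a^2 b) - tr(a^2)   [square of b] = x*y*z - x^2 - y^2 + 2
tr(b a b^2 a b) = tr(b)*tr(a b^2 a b) - tr(a b^2 a)   [square of b] = y^2*z^2 - 2*x*y*z + x^2 - 2
use: tr(b a b a^2 b a b) = tr(a)*tr(b a b^2 a b a) - tr(b a b^2 a b)   [square of a] = x*y*z^3 - x^2*z^2 - y^2*z^2 + 2
use: tr(b a b a^2 b a b a^2) = tr(a)*tr(b a b a^2 b a b a) - tr(b a b a^2 b a b)   [square of a] = x^2*z^4 - 2*x*y*z^3 - 2*x^2*z^2 + y^2*z^2 + 2*x*y*z + x^2 - 2
tr(a b a^2 b a b a^3 b) = tr(a)*tr(b a b a^2 b a b a^2) - tr(b a b a^2 b a b a)   [square of a] = x^3*z^4 - 2*x^2*y*z^3 - 2*x^3*z^2 + x*y^2*z^2 - x*z^4 + 2*x^2*y*z + y*z^3 + x^3 + 3*x*z^2 - 2*y*z - 3*x
use: tr(a^2 b a b a^3 b^-1 a b) = tr(a b a^2 b a b a^3)*tr(b) - tr(a b a^2 b a b a^3 b)   [inverse elimination on b] = x^4*y*z^3 - 2*x^3*y^2*z^2 - x^3*z^4 - x^4*y*z + x^2*y^3*z + x^3*y^2 + 2*x^3*z^2 + 2*x*y^2*z^2 + x*z^4 - y^3*z - y*z^3 - x^3 - 2*x*y^2 - 3*x*z^2 + 3*y*z + 3*x
apply: tr(b^-1 a^2 b a b a^3 b^-1 a) = tr(a^2 b a b a^3 b^-1 a)*tr(b) - tr(a^2 b a b a^3 b^-1 a b)   [inverse elimination on b] = x^5*y^2*z^2 - x^4*y^3*z - 2*x^4*y*z^3 - x^5*y^2 + x^3*z^4 + 2*x^4*y*z + x^2*y^3*z + 2*x^2*y*z^3 + 3*x^3*y^2 - 2*x^3*z^2 - x*y^2*z^2 - x*z^4 - 3*x^2*y*z + x^3 - x*y^2 + 3*x*z^2 - 3*x
apply: tr(a^2 b^-1 a^-1 b^-1 a^2 b a b a) = tr(b^-1 a^2 b a b a^3 b^-1)*tr(a) - tr(b^-1 a^2 b a b a^3 b^-1 a)   [inverse elimination on a] = x^4*y*z^3 - x^5*z^2 - x^3*y^2*z^2 - x^3*z^4 - x^2*y*z^3 + x^5 + 5*x^3*z^2 + x*y^2*z^2 + x*z^4 - 5*x^3 - 4*x*z^2 + 5*x

x^4*y*z^3 - x^5*z^2 - x^3*y^2*z^2 - x^3*z^4 - x^2*y*z^3 + x^5 + 5*x^3*z^2 + x*y^2*z^2 + x*z^4 - 5*x^3 - 4*x*z^2 + 5*x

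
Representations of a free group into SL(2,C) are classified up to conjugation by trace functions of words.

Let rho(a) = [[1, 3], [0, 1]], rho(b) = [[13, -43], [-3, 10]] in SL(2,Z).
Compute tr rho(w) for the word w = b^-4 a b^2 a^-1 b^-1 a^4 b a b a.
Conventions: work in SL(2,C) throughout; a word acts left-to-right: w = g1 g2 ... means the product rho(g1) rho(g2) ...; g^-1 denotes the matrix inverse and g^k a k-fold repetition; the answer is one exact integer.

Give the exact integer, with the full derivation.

-102769990843

rho(b^-1) = [[10, 43], [3, 13]]
... * rho(b^-1) = [[10, 43], [3, 13]]  ->  [[229, 989], [69, 298]]
... * rho(b^-1) = [[10, 43], [3, 13]]  ->  [[5257, 22704], [1584, 6841]]
... * rho(b^-1) = [[10, 43], [3, 13]]  ->  [[120682, 521203], [36363, 157045]]
... * rho(a) = [[1, 3], [0, 1]]  ->  [[120682, 883249], [36363, 266134]]
... * rho(b) = [[13, -43], [-3, 10]]  ->  [[-1080881, 3643164], [-325683, 1097731]]
... * rho(b) = [[13, -43], [-3, 10]]  ->  [[-24980945, 82909523], [-7527072, 24981679]]
... * rho(a^-1) = [[1, -3], [0, 1]]  ->  [[-24980945, 157852358], [-7527072, 47562895]]
... * rho(b^-1) = [[10, 43], [3, 13]]  ->  [[223747624, 977900019], [67417965, 294653539]]
... * rho(a) = [[1, 3], [0, 1]]  ->  [[223747624, 1649142891], [67417965, 496907434]]
... * rho(a) = [[1, 3], [0, 1]]  ->  [[223747624, 2320385763], [67417965, 699161329]]
... * rho(a) = [[1, 3], [0, 1]]  ->  [[223747624, 2991628635], [67417965, 901415224]]
... * rho(a) = [[1, 3], [0, 1]]  ->  [[223747624, 3662871507], [67417965, 1103669119]]
... * rho(b) = [[13, -43], [-3, 10]]  ->  [[-8079895409, 27007567238], [-2434573812, 8137718695]]
... * rho(a) = [[1, 3], [0, 1]]  ->  [[-8079895409, 2767881011], [-2434573812, 833997259]]
... * rho(b) = [[13, -43], [-3, 10]]  ->  [[-113342283350, 375114312697], [-34151451333, 113026646506]]
... * rho(a) = [[1, 3], [0, 1]]  ->  [[-113342283350, 35087462647], [-34151451333, 10572292507]]
tr = -113342283350 + 10572292507 = -102769990843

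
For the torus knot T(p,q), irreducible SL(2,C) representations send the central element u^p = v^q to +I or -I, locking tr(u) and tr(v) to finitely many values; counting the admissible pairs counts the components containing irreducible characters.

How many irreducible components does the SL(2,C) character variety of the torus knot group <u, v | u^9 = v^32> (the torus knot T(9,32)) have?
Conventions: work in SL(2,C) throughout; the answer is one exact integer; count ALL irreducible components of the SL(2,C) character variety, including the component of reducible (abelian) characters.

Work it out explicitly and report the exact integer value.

Gamma = < u, v | u^9 = v^32 > (torus knot T(9,32)); the central element u^9 = v^32 acts as +I or -I in any irreducible SL(2,C) representation.
On an irreducible component, tr(u) is locked at 2*cos(pi*alpha/9) for some alpha in 1..8, and tr(v) at 2*cos(pi*beta/32) for some beta in 1..31.
Consistency of u^9 = (-1)^alpha I with v^32 = (-1)^beta I forces alpha = beta (mod 2).
Counting: 4 odd alphas x 16 odd betas + 4 even alphas x 15 even betas = 64 + 60 = 124.
components with irreducible characters: 124; plus the single component of reducible (abelian) characters: total 125.

125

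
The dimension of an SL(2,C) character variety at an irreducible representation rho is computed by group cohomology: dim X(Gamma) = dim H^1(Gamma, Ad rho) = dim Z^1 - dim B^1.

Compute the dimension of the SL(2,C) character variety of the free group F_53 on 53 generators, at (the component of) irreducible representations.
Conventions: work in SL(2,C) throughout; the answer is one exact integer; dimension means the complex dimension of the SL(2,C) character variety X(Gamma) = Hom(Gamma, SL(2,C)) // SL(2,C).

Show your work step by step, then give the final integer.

156

Gamma = F_53 has 53 generators and no relators.
A cocycle picks one sl_2 vector per generator freely, giving dim Z^1 = 3*53 = 159.
Irreducibility makes the coboundary map sl_2 -> Z^1 injective (trivial centralizer), so dim B^1 = 3.
dim X = dim H^1 = dim Z^1 - dim B^1 = 159 - 3 = 156.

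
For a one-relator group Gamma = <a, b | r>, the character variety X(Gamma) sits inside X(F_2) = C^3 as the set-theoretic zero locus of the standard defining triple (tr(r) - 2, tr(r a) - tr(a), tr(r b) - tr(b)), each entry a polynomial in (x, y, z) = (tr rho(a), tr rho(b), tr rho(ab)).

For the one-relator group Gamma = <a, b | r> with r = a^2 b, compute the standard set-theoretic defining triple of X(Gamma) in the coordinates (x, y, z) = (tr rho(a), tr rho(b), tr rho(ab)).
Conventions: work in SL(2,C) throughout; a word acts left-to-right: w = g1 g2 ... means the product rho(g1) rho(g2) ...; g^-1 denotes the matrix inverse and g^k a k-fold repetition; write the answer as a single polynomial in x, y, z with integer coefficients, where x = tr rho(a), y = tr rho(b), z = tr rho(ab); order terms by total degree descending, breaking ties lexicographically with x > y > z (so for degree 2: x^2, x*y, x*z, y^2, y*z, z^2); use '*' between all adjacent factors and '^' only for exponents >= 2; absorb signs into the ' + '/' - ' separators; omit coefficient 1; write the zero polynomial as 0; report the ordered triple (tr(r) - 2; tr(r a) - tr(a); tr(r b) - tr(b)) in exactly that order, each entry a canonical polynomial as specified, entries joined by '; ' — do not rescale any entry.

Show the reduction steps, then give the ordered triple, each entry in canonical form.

x*z - y - 2; x^2*z - x*y - x - z; x*y*z - x^2 - y^2 - y + 2

next, trace(a^2 b) = trace(a) trace(b a) - trace(b)  (reduce the a square) = x*z - y
trace(a^2 b a) = trace(a) trace(b a^2) - trace(b a) = x^2*z - x*y - z
trace(b^2 a) = trace(b) trace(a b) - trace(a)   [square of b] = y*z - x
trace(b^2) = trace(b) trace(b) - trace(1)   [square of b] = y^2 - 2
trace(a^2 b^2) = trace(a) trace(b^2 a) - trace(b^2)   [square of a] = x*y*z - x^2 - y^2 + 2
assemble the triple (trace(r) - 2; trace(r a) - x; trace(r b) - y)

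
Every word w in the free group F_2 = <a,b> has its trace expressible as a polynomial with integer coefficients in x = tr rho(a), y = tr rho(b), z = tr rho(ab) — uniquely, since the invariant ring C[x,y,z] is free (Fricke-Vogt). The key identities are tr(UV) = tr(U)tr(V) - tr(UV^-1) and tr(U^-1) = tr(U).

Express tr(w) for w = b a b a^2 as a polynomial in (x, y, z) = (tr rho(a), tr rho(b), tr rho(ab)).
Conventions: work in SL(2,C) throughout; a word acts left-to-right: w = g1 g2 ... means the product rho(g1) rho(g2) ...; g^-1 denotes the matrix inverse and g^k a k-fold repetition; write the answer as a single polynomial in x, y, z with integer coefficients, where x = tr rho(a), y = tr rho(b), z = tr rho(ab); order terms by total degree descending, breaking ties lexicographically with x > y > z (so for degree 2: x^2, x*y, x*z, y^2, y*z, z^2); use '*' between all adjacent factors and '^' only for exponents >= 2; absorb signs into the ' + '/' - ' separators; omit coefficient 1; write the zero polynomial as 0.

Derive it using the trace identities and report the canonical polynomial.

and trace(b a b a) = trace(a b) * trace(a b) - trace(1)   [split at a repeated a] = z^2 - 2
trace(b a b) = trace(b) * trace(a b) - trace(a)   [square of b] = y*z - x
trace(b a b a^2) = trace(a) * trace(b a b a) - trace(b a b)   [square of a] = x*z^2 - y*z - x

x*z^2 - y*z - x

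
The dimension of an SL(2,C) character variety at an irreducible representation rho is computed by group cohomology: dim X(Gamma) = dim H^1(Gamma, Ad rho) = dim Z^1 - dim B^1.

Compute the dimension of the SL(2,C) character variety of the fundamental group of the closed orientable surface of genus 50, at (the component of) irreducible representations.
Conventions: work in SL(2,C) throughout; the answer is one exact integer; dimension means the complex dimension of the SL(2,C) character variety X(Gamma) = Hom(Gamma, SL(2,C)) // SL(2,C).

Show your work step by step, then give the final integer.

294

The genus-50 surface group: 2g = 100 generators, one relator prod [a_i, b_i].
A cocycle assigns one sl_2 vector per generator subject to the relator condition d_2(z) = 0: dim of the unconstrained space is 3*2g = 300.
H^2 = coker(d_2) is dual to H^0 = 0 at irreducible rho (Poincare duality), so d_2 is onto: dim Z^1 = 297.
Coboundaries contribute dim B^1 = 3 (injective at irreducible rho).
Hence dim X = 297 - 3 = 294.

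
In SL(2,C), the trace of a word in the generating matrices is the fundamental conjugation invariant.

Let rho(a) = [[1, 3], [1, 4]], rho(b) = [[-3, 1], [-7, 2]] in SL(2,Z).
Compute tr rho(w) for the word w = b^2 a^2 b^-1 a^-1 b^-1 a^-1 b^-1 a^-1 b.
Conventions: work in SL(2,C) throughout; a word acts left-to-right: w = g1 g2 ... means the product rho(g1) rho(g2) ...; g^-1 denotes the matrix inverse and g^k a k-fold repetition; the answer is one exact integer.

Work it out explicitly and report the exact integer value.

rho(b) = [[-3, 1], [-7, 2]]
... * rho(b) = [[-3, 1], [-7, 2]]  ->  [[2, -1], [7, -3]]
... * rho(a) = [[1, 3], [1, 4]]  ->  [[1, 2], [4, 9]]
... * rho(a) = [[1, 3], [1, 4]]  ->  [[3, 11], [13, 48]]
... * rho(b^-1) = [[2, -1], [7, -3]]  ->  [[83, -36], [362, -157]]
... * rho(a^-1) = [[4, -3], [-1, 1]]  ->  [[368, -285], [1605, -1243]]
... * rho(b^-1) = [[2, -1], [7, -3]]  ->  [[-1259, 487], [-5491, 2124]]
... * rho(a^-1) = [[4, -3], [-1, 1]]  ->  [[-5523, 4264], [-24088, 18597]]
... * rho(b^-1) = [[2, -1], [7, -3]]  ->  [[18802, -7269], [82003, -31703]]
... * rho(a^-1) = [[4, -3], [-1, 1]]  ->  [[82477, -63675], [359715, -277712]]
... * rho(b) = [[-3, 1], [-7, 2]]  ->  [[198294, -44873], [864839, -195709]]
tr = 198294 + -195709 = 2585

2585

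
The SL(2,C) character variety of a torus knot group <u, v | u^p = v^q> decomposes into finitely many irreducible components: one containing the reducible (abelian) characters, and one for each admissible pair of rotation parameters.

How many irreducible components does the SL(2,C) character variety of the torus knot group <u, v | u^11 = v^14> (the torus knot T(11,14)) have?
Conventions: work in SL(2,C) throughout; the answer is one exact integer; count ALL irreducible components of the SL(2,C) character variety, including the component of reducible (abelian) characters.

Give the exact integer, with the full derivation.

66

In the torus knot group T(11,14), u^11 = v^14 is central, so an irreducible representation sends it to +I or -I (Schur).
So on each irreducible component the traces are pinned: tr(u) = 2*cos(pi*alpha/11) with 1 <= alpha <= 10, tr(v) = 2*cos(pi*beta/14) with 1 <= beta <= 13.
u^11 = (-1)^alpha I and v^14 = (-1)^beta I must agree, so alpha and beta have equal parity.
Enumerate parity-matched pairs: 5*7 odd-odd plus 5*6 even-even gives 65.
Total: 65 irreducible-character components + 1 reducible (abelian) component = 66.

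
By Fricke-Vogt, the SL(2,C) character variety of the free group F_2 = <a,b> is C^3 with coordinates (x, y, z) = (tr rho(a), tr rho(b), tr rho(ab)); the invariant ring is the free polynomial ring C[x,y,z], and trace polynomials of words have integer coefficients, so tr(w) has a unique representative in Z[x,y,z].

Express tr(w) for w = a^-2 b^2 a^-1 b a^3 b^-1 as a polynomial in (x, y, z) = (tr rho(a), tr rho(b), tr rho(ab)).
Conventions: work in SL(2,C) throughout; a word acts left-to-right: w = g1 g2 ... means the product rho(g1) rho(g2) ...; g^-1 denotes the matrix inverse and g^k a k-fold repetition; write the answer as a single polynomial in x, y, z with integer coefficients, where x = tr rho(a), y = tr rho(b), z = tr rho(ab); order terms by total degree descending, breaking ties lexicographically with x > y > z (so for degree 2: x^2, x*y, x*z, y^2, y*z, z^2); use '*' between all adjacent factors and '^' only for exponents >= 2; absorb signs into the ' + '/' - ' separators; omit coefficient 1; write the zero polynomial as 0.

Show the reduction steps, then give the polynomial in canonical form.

-x^5*y^3*z + x^6*y^2 + x^4*y^4 + 2*x^4*y^2*z^2 - x^3*y*z^3 - x^6 - 6*x^4*y^2 - x^4*z^2 - x^2*y^4 - 2*x^2*y^2*z^2 + 3*x^3*y*z + x*y^3*z + x*y*z^3 + 6*x^4 + 6*x^2*y^2 + 2*x^2*z^2 - 3*x*y*z - 9*x^2 - z^2 + 2

and trace(b a b) = trace(b) * trace(a b) - trace(a)  (reduce the b square) = y*z - x
next, trace(b a b^2) = trace(b) * trace(b a b) - trace(b a)  (reduce the b square) = y^2*z - x*y - z
next, trace(a b a b) = trace(b a) * trace(b a) - trace(1)  (split on b) = z^2 - 2
and trace(a b a) = trace(a) * trace(b a) - trace(b)  (reduce the a square) = x*z - y
next, trace(b a b^2 a) = trace(b) * trace(a b a b) - trace(a b a)  (reduce the b square) = y*z^2 - x*z - y
trace(b^2 a^-1 b a) = trace(b a b^2) * trace(a) - trace(b a b^2 a)  (eliminate a^-1) = x*y^2*z - x^2*y - y*z^2 + y
trace(a^3 b) = trace(a) * trace(a b a) - trace(a b)  (reduce the a square) = x^2*z - x*y - z
trace(a^2) = trace(a) * trace(a) - trace(1)  (reduce the a square) = x^2 - 2
trace(a^3) = trace(a) * trace(a^2) - trace(a)  (reduce the a square) = x^3 - 3*x
next, trace(b a^3 b) = trace(b) * trace(a^3 b) - trace(a^3)  (reduce the b square) = x^2*y*z - x^3 - x*y^2 - y*z + 3*x
and trace(a^3 b^3) = trace(b) * trace(b a^3 b) - trace(b a^3)  (reduce the b square) = x^2*y^2*z - x^3*y - x*y^3 - x^2*z - y^2*z + 4*x*y + z
trace(b^3 a^3 b) = trace(b) * trace(a^3 b^3) - trace(a^3 b^2)  (reduce the b square) = x^2*y^3*z - x^3*y^2 - x*y^4 - 2*x^2*y*z - y^3*z + x^3 + 5*x*y^2 + 2*y*z - 3*x
trace(b a^2 b a b) = trace(a) * trace(b a b^2 a) - trace(b a b^2)  (reduce the a square) = x*y*z^2 - x^2*z - y^2*z + z
trace(b a^2 b a) = trace(a) * trace(b a b a) - trace(b a b)  (reduce the a square) = x*z^2 - y*z - x
and trace(b a b^3 a^2) = trace(b) * trace(b a^2 b a b) - trace(b a^2 b a)  (reduce the b square) = x*y^2*z^2 - x^2*y*z - y^3*z - x*z^2 + 2*y*z + x
and trace(b a b^3 a) = trace(b) * trace(a b a b^2) - trace(a b a b)  (reduce the b square) = y^2*z^2 - x*y*z - y^2 - z^2 + 2
and trace(b^3 a^3 b a) = trace(a) * trace(b a b^3 a^2) - trace(b a b^3 a)  (reduce the a square) = x^2*y^2*z^2 - x^3*y*z - x*y^3*z - x^2*z^2 - y^2*z^2 + 3*x*y*z + x^2 + y^2 + z^2 - 2
trace(a^-1 b^3 a^3 b) = trace(b^3 a^3 b) * trace(a) - trace(b^3 a^3 b a)  (eliminate a^-1) = x^3*y^3*z - x^4*y^2 - x^2*y^4 - x^2*y^2*z^2 - x^3*y*z + x^4 + 5*x^2*y^2 + x^2*z^2 + y^2*z^2 - x*y*z - 4*x^2 - y^2 - z^2 + 2
next, trace(b a^3 b a^-2 b^2) = trace(a^-1 b^3 a^3 b) * trace(a) - trace(a^-1 b^3 a^3 b a)  (eliminate a^-1) = x^4*y^3*z - x^5*y^2 - x^3*y^4 - x^3*y^2*z^2 - x^4*y*z - x^2*y^3*z + x^5 + 6*x^3*y^2 + x^3*z^2 + x*y^4 + x*y^2*z^2 + x^2*y*z + y^3*z - 5*x^3 - 6*x*y^2 - x*z^2 - 2*y*z + 5*x
next, trace(a b^2 a b a) = trace(b) * trace(a b a^2 b) - trace(a b a^2)  (reduce the b square) = x*y*z^2 - x^2*z - y^2*z + z
trace(b a b a^3 b) = trace(a) * trace(a b^2 a b a) - trace(a b^2 a b)  (reduce the a square) = x^2*y*z^2 - x^3*z - x*y^2*z - y*z^2 + 2*x*z + y
and trace(b a b a^3) = trace(a) * trace(a b a b a) - trace(a b a b)  (reduce the a square) = x^2*z^2 - x*y*z - x^2 - z^2 + 2
and trace(b^2 a b a^3 b) = trace(b) * trace(b a b a^3 b) - trace(b a b a^3)  (reduce the b square) = x^2*y^2*z^2 - x^3*y*z - x*y^3*z - x^2*z^2 - y^2*z^2 + 3*x*y*z + x^2 + y^2 + z^2 - 2
trace(a b a b a b) = trace(b a) * trace(b a b a) - trace(b^-1 a^-1)  (split on b) = z^3 - 3*z
next, trace(b a b^2 a b a) = trace(b) * trace(a b a b a b) - trace(a b a b a)  (reduce the b square) = y*z^3 - x*z^2 - 2*y*z + x
trace(b^2) = trace(b) * trace(b) - trace(1)  (reduce the b square) = y^2 - 2
next, trace(a b^2 a) = trace(a) * trace(b^2 a) - trace(b^2)  (reduce the a square) = x*y*z - x^2 - y^2 + 2
trace(b a b^2 a b) = trace(b) * trace(a b^2 a b) - trace(a b^2 a)  (reduce the b square) = y^2*z^2 - 2*x*y*z + x^2 - 2
trace(a b a b^2 a b a) = trace(a) * trace(b a b^2 a b a) - trace(b a b^2 a b)  (reduce the a square) = x*y*z^3 - x^2*z^2 - y^2*z^2 + 2
trace(b^2 a b a^3 b a) = trace(a) * trace(a b a b^2 a b a) - trace(a b a b^2 a b)  (reduce the a square) = x^2*y*z^3 - x^3*z^2 - x*y^2*z^2 - y*z^3 + x*z^2 + 2*y*z + x
next, trace(a^-1 b^2 a b a^3 b) = trace(b^2 a b a^3 b) * trace(a) - trace(b^2 a b a^3 b a)  (eliminate a^-1) = x^3*y^2*z^2 - x^4*y*z - x^2*y^3*z - x^2*y*z^3 + 3*x^2*y*z + y*z^3 + x^3 + x*y^2 - 2*y*z - 3*x
and trace(b a^3 b a^-2 b^2 a) = trace(a^-1 b^2 a b a^3 b) * trace(a) - trace(a^-1 b^2 a b a^3 b a)  (eliminate a^-1) = x^4*y^2*z^2 - x^5*y*z - x^3*y^3*z - x^3*y*z^3 - x^2*y^2*z^2 + 4*x^3*y*z + x*y^3*z + x*y*z^3 + x^4 + x^2*y^2 + x^2*z^2 + y^2*z^2 - 5*x*y*z - 4*x^2 - y^2 - z^2 + 2
and trace(a^-2 b^2 a^-1 b a^3 b) = trace(b a^3 b a^-2 b^2) * trace(a) - trace(b a^3 b a^-2 b^2 a)  (eliminate a^-1) = x^5*y^3*z - x^6*y^2 - x^4*y^4 - 2*x^4*y^2*z^2 + x^3*y*z^3 + x^6 + 6*x^4*y^2 + x^4*z^2 + x^2*y^4 + 2*x^2*y^2*z^2 - 3*x^3*y*z - x*y*z^3 - 6*x^4 - 7*x^2*y^2 - 2*x^2*z^2 - y^2*z^2 + 3*x*y*z + 9*x^2 + y^2 + z^2 - 2
and trace(a^-2 b^2 a^-1 b a^3 b^-1) = trace(a^-2 b^2 a^-1 b a^3) * trace(b) - trace(a^-2 b^2 a^-1 b a^3 b)  (eliminate b^-1) = -x^5*y^3*z + x^6*y^2 + x^4*y^4 + 2*x^4*y^2*z^2 - x^3*y*z^3 - x^6 - 6*x^4*y^2 - x^4*z^2 - x^2*y^4 - 2*x^2*y^2*z^2 + 3*x^3*y*z + x*y^3*z + x*y*z^3 + 6*x^4 + 6*x^2*y^2 + 2*x^2*z^2 - 3*x*y*z - 9*x^2 - z^2 + 2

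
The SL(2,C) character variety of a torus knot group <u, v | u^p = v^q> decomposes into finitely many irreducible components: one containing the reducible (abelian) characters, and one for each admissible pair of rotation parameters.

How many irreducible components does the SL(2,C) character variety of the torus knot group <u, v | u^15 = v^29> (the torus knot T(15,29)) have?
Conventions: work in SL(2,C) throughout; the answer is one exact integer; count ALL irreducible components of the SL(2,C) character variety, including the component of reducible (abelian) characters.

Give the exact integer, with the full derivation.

Gamma = < u, v | u^15 = v^29 > (torus knot T(15,29)); the central element u^15 = v^29 acts as +I or -I in any irreducible SL(2,C) representation.
On an irreducible component, tr(u) is locked at 2*cos(pi*alpha/15) for some alpha in 1..14, and tr(v) at 2*cos(pi*beta/29) for some beta in 1..28.
The two central values (-1)^alpha I and (-1)^beta I must be the same matrix, so alpha and beta share a parity.
count pairs: odd alpha (7 choices) x odd beta (14), plus even alpha (7) x even beta (14): 7*14 + 7*14 = 196.
That is 196 components of irreducible characters, and with the reducible (abelian) component the total is 197.

197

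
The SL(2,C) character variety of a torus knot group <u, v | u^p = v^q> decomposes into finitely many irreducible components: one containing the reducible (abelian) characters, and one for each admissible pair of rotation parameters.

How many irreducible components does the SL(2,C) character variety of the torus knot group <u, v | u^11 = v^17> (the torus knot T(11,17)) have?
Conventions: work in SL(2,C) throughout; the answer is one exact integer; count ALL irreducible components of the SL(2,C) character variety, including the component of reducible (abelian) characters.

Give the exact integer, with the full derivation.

For T(11,17): irreducibility forces the central element u^11 = v^17 to one of +I, -I.
On an irreducible component, tr(u) is locked at 2*cos(pi*alpha/11) for some alpha in 1..10, and tr(v) at 2*cos(pi*beta/17) for some beta in 1..16.
Consistency of u^11 = (-1)^alpha I with v^17 = (-1)^beta I forces alpha = beta (mod 2).
Counting: 5 odd alphas x 8 odd betas + 5 even alphas x 8 even betas = 40 + 40 = 80.
That is 80 components of irreducible characters, and with the reducible (abelian) component the total is 81.

81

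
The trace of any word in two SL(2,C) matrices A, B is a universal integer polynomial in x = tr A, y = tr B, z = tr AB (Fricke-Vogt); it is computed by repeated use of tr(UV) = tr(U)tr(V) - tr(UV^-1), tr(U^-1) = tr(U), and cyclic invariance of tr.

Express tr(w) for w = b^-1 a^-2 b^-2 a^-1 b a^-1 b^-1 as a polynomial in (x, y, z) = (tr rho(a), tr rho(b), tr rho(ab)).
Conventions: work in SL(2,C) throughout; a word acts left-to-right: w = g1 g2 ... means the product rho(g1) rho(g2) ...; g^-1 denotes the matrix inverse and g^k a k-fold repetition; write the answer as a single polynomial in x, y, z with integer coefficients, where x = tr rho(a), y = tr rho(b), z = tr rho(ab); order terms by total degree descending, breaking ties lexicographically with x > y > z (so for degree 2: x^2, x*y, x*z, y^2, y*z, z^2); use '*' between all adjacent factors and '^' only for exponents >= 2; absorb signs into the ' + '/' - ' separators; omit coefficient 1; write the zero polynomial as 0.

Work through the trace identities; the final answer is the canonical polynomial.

tr(a^-1) = tr(a) = x
tr(a^-2) = tr(a^-1) * tr(a) - tr(1) = x^2 - 2
tr(a^-1 b) = tr(b) * tr(a) - tr(b a) = x*y - z
tr(a^-2 b) = tr(a^-1 b) * tr(a) - tr(a^-1 b a) = x^2*y - x*z - y
tr(a^-1 b^-1 a^-1) = tr(a^-2) * tr(b) - tr(a^-2 b) = x*z - y
tr(a b a b) = tr(b a) * tr(b a) - tr(1) = z^2 - 2
tr(b a b^-1 a) = tr(a b a) * tr(b) - tr(a b a b) = x*y*z - y^2 - z^2 + 2
tr(b^-1 a^-1 b a) = tr(b a b^-1) * tr(a) - tr(b a b^-1 a) = -x*y*z + x^2 + y^2 + z^2 - 2
tr(a^-1 b^-1 a^-1 b) = tr(b^-1 a^-1 b) * tr(a) - tr(b^-1 a^-1 b a) = x*y*z - y^2 - z^2 + 2
tr(a^-1 b^-1 a^-1 b^-1) = tr(a^-1 b^-1 a^-1) * tr(b) - tr(a^-1 b^-1 a^-1 b) = z^2 - 2
tr(a^-1 b^-2 a^-1 b^-1) = tr(a^-1 b^-1 a^-1 b^-1) * tr(b) - tr(a^-1 b^-1 a^-1) = y*z^2 - x*z - y
tr(b^-1 a^-1 b^-1) = tr(b^-1 a^-1) * tr(b) - tr(b^-1 a^-1 b) = y*z - x
tr(b^-2 a^-1 b^-1) = tr(b^-1 a^-1 b^-1) * tr(b) - tr(b^-1 a^-1) = y^2*z - x*y - z
tr(b^-1 a^-2 b^-2 a^-1) = tr(a^-1 b^-2 a^-1 b^-1) * tr(a) - tr(a^-1 b^-2 a^-1 b^-1 a) = x*y*z^2 - x^2*z - y^2*z + z
tr(b^-1 a b^-1) = tr(b^-1 a) * tr(b) - tr(b^-1 a b) = x*y^2 - y*z - x
tr(b^-1 a b^-1 a) = tr(a b^-1 a) * tr(b) - tr(a b^-1 a b) = x^2*y^2 - 2*x*y*z + z^2 - 2
tr(a^-1 b^-1 a b^-1) = tr(b^-1 a b^-1) * tr(a) - tr(b^-1 a b^-1 a) = x*y*z - x^2 - z^2 + 2
tr(a b^-2 a^-1 b^-1) = tr(a^-1 b^-1 a b^-1) * tr(b) - tr(a^-1 b^-1 a) = x*y^2*z - x^2*y - y*z^2 + y
tr(a b a b^-2) = tr(a b a b^-1) * tr(b) - tr(a b a) = x*y^2*z - y^3 - y*z^2 - x*z + 3*y
tr(b^-2 a b a b^-1) = tr(a b a b^-2) * tr(b) - tr(a b a b^-1) = x*y^3*z - y^4 - y^2*z^2 - 2*x*y*z + 4*y^2 + z^2 - 2
tr(a^2 b a) = tr(a) * tr(a b a) - tr(a b) = x^2*z - x*y - z
tr(a^2 b a b) = tr(a) * tr(b a b a) - tr(b a b) = x*z^2 - y*z - x
tr(a b a b^-1 a) = tr(a^2 b a) * tr(b) - tr(a^2 b a b) = x^2*y*z - x*y^2 - x*z^2 + x
tr(a b a b a b) = tr(a b a b) * tr(a b) - tr(b a) = z^3 - 3*z
tr(a b a b^-1 a b) = tr(a b a b a) * tr(b) - tr(a b a b a b) = x*y*z^2 - y^2*z - z^3 - x*y + 3*z
tr(b^-1 a b a b^-1 a) = tr(a b a b^-1 a) * tr(b) - tr(a b a b^-1 a b) = x^2*y^2*z - x*y^3 - 2*x*y*z^2 + y^2*z + z^3 + 2*x*y - 3*z
tr(b^-2 a b a b^-1 a) = tr(b^-1 a b a b^-1 a) * tr(b) - tr(b^-1 a b a b^-1 a b) = x^2*y^3*z - x*y^4 - 2*x*y^2*z^2 - x^2*y*z + y^3*z + y*z^3 + 3*x*y^2 + x*z^2 - 3*y*z - x
tr(b^-1 a^-1 b^-2 a b a) = tr(b^-2 a b a b^-1) * tr(a) - tr(b^-2 a b a b^-1 a) = x*y^2*z^2 - x^2*y*z - y^3*z - y*z^3 + x*y^2 + 3*y*z - x
tr(b a b^-2 a^-1 b^-2 a) = tr(b^-1 a^-1 b^-2 a b a) * tr(b) - tr(b^-1 a^-1 b^-2 a b a b) = x*y^3*z^2 - x^2*y^2*z - y^4*z - y^2*z^3 + x*y^3 + 3*y^2*z - 2*x*y + z
tr(b^-2 a^-1 b a b^-2 a^-1) = tr(b a b^-2 a^-1 b^-2) * tr(a) - tr(b a b^-2 a^-1 b^-2 a) = -x*y^3*z^2 + 2*x^2*y^2*z + y^4*z + y^2*z^3 - x^3*y - x*y^3 - x*y*z^2 - 3*y^2*z + 3*x*y - z
tr(a b^-3) = tr(b^-1 a b^-1) * tr(b) - tr(b^-1 a) = x*y^3 - y^2*z - 2*x*y + z
tr(b a b^-4 a) = tr(b^-3 a b a) * tr(b) - tr(b^-3 a b a b) = x*y^4*z - y^5 - y^3*z^2 - 3*x*y^2*z + 5*y^3 + 2*y*z^2 + x*z - 5*y
tr(b^-2 a^-1 b a b^-2) = tr(b a b^-4) * tr(a) - tr(b a b^-4 a) = -x*y^4*z + x^2*y^3 + y^5 + y^3*z^2 + 2*x*y^2*z - 2*x^2*y - 5*y^3 - 2*y*z^2 + 5*y
tr(b^-2 a^-2 b^-2 a^-1 b a) = tr(b^-2 a^-1 b a b^-2 a^-1) * tr(a) - tr(b^-2 a^-1 b a b^-2) = -x^2*y^3*z^2 + 2*x^3*y^2*z + 2*x*y^4*z + x*y^2*z^3 - x^4*y - 2*x^2*y^3 - x^2*y*z^2 - y^5 - y^3*z^2 - 5*x*y^2*z + 5*x^2*y + 5*y^3 + 2*y*z^2 - x*z - 5*y
tr(b^-1 a^-2 b^-2 a^-1 b a^-1 b^-1) = tr(b^-2 a^-2 b^-2 a^-1 b) * tr(a) - tr(b^-2 a^-2 b^-2 a^-1 b a) = x^2*y^3*z^2 - 2*x^3*y^2*z - 2*x*y^4*z - x*y^2*z^3 + x^4*y + 2*x^2*y^3 + 2*x^2*y*z^2 + y^5 + y^3*z^2 - x^3*z + 4*x*y^2*z - 5*x^2*y - 5*y^3 - 2*y*z^2 + 2*x*z + 5*y

x^2*y^3*z^2 - 2*x^3*y^2*z - 2*x*y^4*z - x*y^2*z^3 + x^4*y + 2*x^2*y^3 + 2*x^2*y*z^2 + y^5 + y^3*z^2 - x^3*z + 4*x*y^2*z - 5*x^2*y - 5*y^3 - 2*y*z^2 + 2*x*z + 5*y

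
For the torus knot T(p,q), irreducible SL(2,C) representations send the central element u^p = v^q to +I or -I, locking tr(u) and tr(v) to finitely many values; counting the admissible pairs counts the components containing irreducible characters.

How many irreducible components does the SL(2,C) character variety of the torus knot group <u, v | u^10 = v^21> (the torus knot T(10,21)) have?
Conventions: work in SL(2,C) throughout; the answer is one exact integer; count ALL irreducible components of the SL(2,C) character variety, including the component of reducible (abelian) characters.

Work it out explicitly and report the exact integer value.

For T(10,21): irreducibility forces the central element u^10 = v^21 to one of +I, -I.
So on each irreducible component the traces are pinned: tr(u) = 2*cos(pi*alpha/10) with 1 <= alpha <= 9, tr(v) = 2*cos(pi*beta/21) with 1 <= beta <= 20.
u^10 = (-1)^alpha I and v^21 = (-1)^beta I must agree, so alpha and beta have equal parity.
Counting: 5 odd alphas x 10 odd betas + 4 even alphas x 10 even betas = 50 + 40 = 90.
components with irreducible characters: 90; plus the single component of reducible (abelian) characters: total 91.

91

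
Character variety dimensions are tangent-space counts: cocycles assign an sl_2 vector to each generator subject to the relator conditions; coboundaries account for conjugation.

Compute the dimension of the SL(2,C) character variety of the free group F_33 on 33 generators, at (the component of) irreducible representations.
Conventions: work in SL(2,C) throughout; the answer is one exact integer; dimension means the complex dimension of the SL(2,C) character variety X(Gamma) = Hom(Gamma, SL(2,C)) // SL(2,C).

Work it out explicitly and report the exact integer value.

96

Here Gamma is free of rank 33 — no relator constrains a cocycle.
So Z^1 = (sl_2)^33 in full: dim Z^1 = 99.
At an irreducible rho the centralizer of the image in sl_2 is 0, so the coboundary map sl_2 -> Z^1 is injective: dim B^1 = 3.
dim H^1 = 99 - 3 = 96, which is dim X.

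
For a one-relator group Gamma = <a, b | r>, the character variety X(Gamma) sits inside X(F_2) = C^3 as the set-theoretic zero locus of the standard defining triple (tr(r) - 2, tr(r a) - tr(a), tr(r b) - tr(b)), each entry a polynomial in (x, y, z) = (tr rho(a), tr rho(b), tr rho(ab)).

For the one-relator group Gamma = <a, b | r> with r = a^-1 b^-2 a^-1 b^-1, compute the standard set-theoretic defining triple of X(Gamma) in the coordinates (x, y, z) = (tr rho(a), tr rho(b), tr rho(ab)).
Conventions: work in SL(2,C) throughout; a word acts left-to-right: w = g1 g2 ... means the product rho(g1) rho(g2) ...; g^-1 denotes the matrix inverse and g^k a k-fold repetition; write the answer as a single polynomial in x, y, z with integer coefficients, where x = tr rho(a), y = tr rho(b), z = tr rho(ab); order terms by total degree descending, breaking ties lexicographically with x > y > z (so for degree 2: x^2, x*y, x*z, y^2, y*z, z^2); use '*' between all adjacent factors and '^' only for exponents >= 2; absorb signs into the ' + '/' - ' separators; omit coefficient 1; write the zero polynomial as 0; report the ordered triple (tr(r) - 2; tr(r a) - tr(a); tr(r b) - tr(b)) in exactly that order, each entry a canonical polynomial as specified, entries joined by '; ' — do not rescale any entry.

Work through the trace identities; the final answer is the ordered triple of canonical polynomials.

trace(b^-1) = trace(b) = y
apply: trace(b^-2) = trace(b^-1) * trace(b) - trace(1) = y^2 - 2
trace(b^-3) = trace(b^-2) * trace(b) - trace(b^-1) = y^3 - 3*y
trace(a b^-1) = trace(a) * trace(b) - trace(a b) = x*y - z
trace(b^-1 a b^-1) = trace(a b^-1) * trace(b) - trace(a) = x*y^2 - y*z - x
trace(b^-3 a) = trace(b^-1 a b^-1) * trace(b) - trace(b^-1 a) = x*y^3 - y^2*z - 2*x*y + z
use: trace(b^-2 a^-1 b^-1) = trace(b^-3) * trace(a) - trace(b^-3 a) = y^2*z - x*y - z
trace(a^2) = trace(a) * trace(a) - trace(1) = x^2 - 2
trace(a^2 b) = trace(a) * trace(b a) - trace(b) = x*z - y
apply: trace(a b^-1 a) = trace(a^2) * trace(b) - trace(a^2 b) = x^2*y - x*z - y
use: trace(a b a b) = trace(a b) * trace(a b) - trace(1)   [split at repeated a] = z^2 - 2
apply: trace(a b^-1 a b) = trace(a b a) * trace(b) - trace(a b a b) = x*y*z - y^2 - z^2 + 2
trace(b^-1 a b^-1 a) = trace(a b^-1 a) * trace(b) - trace(a b^-1 a b) = x^2*y^2 - 2*x*y*z + z^2 - 2
trace(a^-1 b^-1 a b^-1) = trace(b^-1 a b^-1) * trace(a) - trace(b^-1 a b^-1 a) = x*y*z - x^2 - z^2 + 2
apply: trace(b^-2 a^-1 b^-1 a) = trace(a^-1 b^-1 a b^-1) * trace(b) - trace(a^-1 b^-1 a) = x*y^2*z - x^2*y - y*z^2 + y
use: trace(a^-1 b^-2 a^-1 b^-1) = trace(b^-2 a^-1 b^-1) * trace(a) - trace(b^-2 a^-1 b^-1 a) = y*z^2 - x*z - y
trace(a^-1 b^-2 a^-1) = trace(a^-2 b^-1) * trace(b) - trace(a^-2)  (eliminate b^-1) = x*y*z - x^2 - y^2 + 2
assemble the triple (trace(r) - 2; trace(r a) - x; trace(r b) - y)

y*z^2 - x*z - y - 2; y^2*z - x*y - x - z; x*y*z - x^2 - y^2 - y + 2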